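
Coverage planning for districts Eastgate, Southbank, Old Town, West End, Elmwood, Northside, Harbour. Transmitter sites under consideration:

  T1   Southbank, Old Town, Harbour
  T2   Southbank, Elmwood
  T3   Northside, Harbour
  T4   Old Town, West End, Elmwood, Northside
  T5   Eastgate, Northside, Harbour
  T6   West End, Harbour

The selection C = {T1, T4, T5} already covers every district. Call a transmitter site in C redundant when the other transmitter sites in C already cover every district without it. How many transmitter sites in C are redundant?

Drop T1: Southbank uncovered — not redundant.
Drop T4: West End, Elmwood uncovered — not redundant.
Drop T5: Eastgate uncovered — not redundant.
None of the transmitter sites in C is redundant.

0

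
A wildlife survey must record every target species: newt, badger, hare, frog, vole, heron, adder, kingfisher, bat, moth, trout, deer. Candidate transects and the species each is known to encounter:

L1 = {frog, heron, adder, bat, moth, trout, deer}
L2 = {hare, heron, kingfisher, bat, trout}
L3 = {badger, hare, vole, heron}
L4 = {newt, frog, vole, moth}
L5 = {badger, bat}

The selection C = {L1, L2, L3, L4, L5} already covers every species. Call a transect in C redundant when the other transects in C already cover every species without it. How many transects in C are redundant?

2

Drop L1: adder, deer uncovered — not redundant.
Drop L2: kingfisher uncovered — not redundant.
Drop L3: the rest still cover every species — redundant.
Drop L4: newt uncovered — not redundant.
Drop L5: the rest still cover every species — redundant.
2 redundant: L3, L5.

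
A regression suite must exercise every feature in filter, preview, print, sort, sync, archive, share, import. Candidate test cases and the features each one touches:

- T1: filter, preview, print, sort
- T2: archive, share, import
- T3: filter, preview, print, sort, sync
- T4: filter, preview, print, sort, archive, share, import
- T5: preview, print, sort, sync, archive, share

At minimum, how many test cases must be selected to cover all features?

2

T2, T3 together cover {filter, preview, print, sort, sync, archive, share, import} — every feature.
No single test case contains all 8 features, so 2 is optimal.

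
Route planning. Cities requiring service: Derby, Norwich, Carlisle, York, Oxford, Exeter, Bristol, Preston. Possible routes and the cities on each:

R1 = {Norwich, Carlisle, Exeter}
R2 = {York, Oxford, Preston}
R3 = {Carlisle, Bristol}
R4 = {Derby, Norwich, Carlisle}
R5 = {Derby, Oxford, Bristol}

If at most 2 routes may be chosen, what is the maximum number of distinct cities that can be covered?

6

Choosing R1, R2 covers {Norwich, Carlisle, York, Oxford, Exeter, Preston} — 6 cities.
No choice of 2 routes does better; here Derby, Bristol are left uncovered.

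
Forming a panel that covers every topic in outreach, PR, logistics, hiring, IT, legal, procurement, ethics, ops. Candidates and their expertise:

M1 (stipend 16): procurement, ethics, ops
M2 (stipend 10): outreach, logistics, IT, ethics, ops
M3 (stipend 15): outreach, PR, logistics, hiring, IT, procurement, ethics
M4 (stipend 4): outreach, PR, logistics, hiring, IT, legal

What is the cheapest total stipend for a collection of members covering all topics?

M1, M4 cover every topic at stipend 16 + 4 = 20.
Any cover uses at least 2 members; among all covering selections none totals below 20.
Greedy by coverage-per-stipend would pick M4, M2, M3 for 29 — worse than the optimum 20.

20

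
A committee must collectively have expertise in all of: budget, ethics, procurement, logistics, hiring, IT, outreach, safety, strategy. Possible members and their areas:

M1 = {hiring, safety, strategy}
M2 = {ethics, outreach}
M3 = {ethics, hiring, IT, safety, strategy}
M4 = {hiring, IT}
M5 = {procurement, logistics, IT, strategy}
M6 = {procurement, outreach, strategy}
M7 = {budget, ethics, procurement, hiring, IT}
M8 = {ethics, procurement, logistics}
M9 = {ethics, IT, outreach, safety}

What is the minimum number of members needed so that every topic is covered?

M5, M7, M9 together cover {budget, ethics, procurement, logistics, hiring, IT, outreach, safety, strategy} — every topic.
No 2 of the 9 members cover everything (all 36 pairs fall short), so 3 is minimum.

3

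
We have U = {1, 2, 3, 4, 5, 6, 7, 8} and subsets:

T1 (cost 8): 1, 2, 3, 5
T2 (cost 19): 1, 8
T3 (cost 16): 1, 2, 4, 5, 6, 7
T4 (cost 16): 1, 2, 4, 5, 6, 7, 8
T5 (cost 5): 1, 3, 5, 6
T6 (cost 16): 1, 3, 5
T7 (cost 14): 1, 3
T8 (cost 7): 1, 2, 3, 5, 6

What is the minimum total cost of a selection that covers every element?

21

T4, T5 cover every element at cost 16 + 5 = 21.
Any cover uses at least 2 sets; among all covering selections none totals below 21.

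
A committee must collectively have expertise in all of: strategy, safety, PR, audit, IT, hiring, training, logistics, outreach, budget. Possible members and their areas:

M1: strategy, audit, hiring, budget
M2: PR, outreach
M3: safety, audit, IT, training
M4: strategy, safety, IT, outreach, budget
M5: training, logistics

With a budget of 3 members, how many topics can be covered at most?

Choosing M1, M2, M3 covers {strategy, safety, PR, audit, IT, hiring, training, outreach, budget} — 9 topics.
No choice of 3 members does better; here logistics is left uncovered.

9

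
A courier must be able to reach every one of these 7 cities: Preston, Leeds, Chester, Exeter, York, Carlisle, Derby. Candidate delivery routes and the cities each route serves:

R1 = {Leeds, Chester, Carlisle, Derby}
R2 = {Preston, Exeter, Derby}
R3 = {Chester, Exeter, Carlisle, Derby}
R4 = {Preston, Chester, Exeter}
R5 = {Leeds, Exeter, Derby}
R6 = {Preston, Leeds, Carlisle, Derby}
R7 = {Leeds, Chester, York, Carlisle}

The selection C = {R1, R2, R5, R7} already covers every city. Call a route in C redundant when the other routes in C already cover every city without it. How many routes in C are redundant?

2

Drop R1: the rest still cover every city — redundant.
Drop R2: Preston uncovered — not redundant.
Drop R5: the rest still cover every city — redundant.
Drop R7: York uncovered — not redundant.
2 redundant: R1, R5.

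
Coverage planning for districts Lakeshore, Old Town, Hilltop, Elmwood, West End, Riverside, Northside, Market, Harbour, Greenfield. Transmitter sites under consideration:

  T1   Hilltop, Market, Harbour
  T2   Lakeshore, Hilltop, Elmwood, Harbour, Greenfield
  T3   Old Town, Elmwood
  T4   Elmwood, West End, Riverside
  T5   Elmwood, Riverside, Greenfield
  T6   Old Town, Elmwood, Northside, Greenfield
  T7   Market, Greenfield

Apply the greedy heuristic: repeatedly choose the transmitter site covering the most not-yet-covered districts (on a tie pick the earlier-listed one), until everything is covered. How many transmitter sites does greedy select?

Pick 1: T2 covers 5 new districts (Lakeshore, Hilltop, Elmwood, Harbour, Greenfield).
Pick 2: T4 covers 2 new districts (West End, Riverside).
Pick 3: T6 covers 2 new districts (Old Town, Northside).
Pick 4: T1 covers 1 new districts (Market).
Greedy uses 4 transmitter sites.

4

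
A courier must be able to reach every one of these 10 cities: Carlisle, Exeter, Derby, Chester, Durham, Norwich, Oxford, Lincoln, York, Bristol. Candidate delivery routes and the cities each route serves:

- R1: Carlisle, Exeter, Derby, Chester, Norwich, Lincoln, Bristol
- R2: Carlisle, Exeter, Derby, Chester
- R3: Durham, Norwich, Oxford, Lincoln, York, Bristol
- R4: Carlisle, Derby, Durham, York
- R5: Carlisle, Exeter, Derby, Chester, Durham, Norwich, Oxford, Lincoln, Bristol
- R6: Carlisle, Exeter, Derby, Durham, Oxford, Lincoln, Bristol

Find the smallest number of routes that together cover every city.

R1, R3 together cover {Carlisle, Exeter, Derby, Chester, Durham, Norwich, Oxford, Lincoln, York, Bristol} — every city.
No single route contains all 10 cities, so 2 is optimal.

2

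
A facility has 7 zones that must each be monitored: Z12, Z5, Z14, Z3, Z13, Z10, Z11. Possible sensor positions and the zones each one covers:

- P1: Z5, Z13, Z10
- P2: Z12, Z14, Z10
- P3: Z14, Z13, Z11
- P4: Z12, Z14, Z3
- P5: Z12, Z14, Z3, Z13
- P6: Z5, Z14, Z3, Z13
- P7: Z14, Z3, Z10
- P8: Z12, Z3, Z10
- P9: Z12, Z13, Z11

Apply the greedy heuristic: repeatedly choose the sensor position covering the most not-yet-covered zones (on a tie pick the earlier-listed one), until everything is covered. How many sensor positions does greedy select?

Pick 1: P5 covers 4 new zones (Z12, Z14, Z3, Z13).
Pick 2: P1 covers 2 new zones (Z5, Z10).
Pick 3: P3 covers 1 new zones (Z11).
Greedy uses 3 sensor positions.

3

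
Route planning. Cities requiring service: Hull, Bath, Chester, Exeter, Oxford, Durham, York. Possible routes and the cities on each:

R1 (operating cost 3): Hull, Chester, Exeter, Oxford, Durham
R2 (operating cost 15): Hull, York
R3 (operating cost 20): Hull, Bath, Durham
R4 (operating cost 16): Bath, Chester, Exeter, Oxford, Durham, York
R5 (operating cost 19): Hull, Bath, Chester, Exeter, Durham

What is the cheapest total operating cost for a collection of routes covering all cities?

19

R1, R4 cover every city at operating cost 3 + 16 = 19.
Any cover uses at least 2 routes; among all covering selections none totals below 19.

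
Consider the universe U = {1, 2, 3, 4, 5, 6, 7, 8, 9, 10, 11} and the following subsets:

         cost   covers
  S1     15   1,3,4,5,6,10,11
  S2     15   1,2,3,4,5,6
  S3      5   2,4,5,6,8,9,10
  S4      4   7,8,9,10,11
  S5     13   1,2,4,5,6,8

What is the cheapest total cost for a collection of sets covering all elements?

19

S2, S4 cover every element at cost 15 + 4 = 19.
Any cover uses at least 2 sets; among all covering selections none totals below 19.
Greedy by coverage-per-cost would pick S3, S4, S1 for 24 — worse than the optimum 19.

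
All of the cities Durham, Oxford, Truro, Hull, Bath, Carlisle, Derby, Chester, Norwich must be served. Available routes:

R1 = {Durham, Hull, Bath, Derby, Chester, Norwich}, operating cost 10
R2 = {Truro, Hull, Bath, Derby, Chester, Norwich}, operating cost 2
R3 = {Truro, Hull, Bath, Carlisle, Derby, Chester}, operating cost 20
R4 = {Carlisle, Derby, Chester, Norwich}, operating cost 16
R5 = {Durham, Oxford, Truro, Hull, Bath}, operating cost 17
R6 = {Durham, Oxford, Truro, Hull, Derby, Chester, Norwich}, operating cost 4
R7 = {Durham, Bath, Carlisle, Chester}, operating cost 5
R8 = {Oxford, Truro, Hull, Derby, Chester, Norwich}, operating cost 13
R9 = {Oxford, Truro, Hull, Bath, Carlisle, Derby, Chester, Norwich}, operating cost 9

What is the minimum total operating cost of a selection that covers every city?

R6, R7 cover every city at operating cost 4 + 5 = 9.
Any cover uses at least 2 routes; among all covering selections none totals below 9.
Greedy by coverage-per-operating cost would pick R2, R6, R7 for 11 — worse than the optimum 9.

9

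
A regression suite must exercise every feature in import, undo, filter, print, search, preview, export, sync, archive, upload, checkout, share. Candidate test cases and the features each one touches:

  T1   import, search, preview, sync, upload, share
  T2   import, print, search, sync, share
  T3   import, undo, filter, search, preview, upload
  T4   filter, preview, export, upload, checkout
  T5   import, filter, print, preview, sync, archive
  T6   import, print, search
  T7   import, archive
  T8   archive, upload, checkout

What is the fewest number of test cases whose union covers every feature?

T1, T3, T4, T5 together cover {import, undo, filter, print, search, preview, export, sync, archive, upload, checkout, share} — every feature.
No 3 of the 8 test cases cover everything (all 56 triples fall short), so 4 is minimum.

4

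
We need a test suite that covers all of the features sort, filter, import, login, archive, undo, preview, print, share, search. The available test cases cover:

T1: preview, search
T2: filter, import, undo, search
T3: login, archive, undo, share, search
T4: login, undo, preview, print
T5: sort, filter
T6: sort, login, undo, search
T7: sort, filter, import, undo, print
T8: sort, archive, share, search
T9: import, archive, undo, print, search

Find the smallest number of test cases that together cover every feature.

3

T1, T3, T7 together cover {sort, filter, import, login, archive, undo, preview, print, share, search} — every feature.
No 2 of the 9 test cases cover everything (all 36 pairs fall short), so 3 is minimum.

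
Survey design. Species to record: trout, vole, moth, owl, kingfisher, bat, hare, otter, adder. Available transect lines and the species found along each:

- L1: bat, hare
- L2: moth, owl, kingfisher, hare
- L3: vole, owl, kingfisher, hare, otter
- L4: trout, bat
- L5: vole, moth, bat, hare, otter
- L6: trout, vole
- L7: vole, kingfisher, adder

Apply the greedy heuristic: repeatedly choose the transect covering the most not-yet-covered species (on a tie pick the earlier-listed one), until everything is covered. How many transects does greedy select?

4

Pick 1: L3 covers 5 new species (vole, owl, kingfisher, hare, otter).
Pick 2: L4 covers 2 new species (trout, bat).
Pick 3: L2 covers 1 new species (moth).
Pick 4: L7 covers 1 new species (adder).
Greedy uses 4 transects.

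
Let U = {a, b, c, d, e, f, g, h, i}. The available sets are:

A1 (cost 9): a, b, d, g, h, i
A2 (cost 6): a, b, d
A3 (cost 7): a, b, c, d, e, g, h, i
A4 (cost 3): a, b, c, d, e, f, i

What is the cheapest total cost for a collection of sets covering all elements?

A3, A4 cover every element at cost 7 + 3 = 10.
Any cover uses at least 2 sets; among all covering selections none totals below 10.

10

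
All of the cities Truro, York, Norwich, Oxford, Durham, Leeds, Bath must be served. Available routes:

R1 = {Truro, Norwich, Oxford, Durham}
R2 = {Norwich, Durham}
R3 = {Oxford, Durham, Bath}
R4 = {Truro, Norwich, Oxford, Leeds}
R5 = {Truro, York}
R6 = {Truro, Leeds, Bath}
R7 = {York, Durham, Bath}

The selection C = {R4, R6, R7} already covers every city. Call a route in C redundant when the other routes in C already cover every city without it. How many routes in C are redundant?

Drop R4: Norwich, Oxford uncovered — not redundant.
Drop R6: the rest still cover every city — redundant.
Drop R7: York, Durham uncovered — not redundant.
1 redundant: R6.

1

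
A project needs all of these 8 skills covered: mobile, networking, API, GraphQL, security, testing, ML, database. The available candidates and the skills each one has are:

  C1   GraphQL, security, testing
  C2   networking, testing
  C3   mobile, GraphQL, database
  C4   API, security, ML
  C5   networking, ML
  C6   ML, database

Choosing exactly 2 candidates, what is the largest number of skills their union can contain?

6

Choosing C3, C4 covers {mobile, API, GraphQL, security, ML, database} — 6 skills.
No choice of 2 candidates does better; here networking, testing are left uncovered.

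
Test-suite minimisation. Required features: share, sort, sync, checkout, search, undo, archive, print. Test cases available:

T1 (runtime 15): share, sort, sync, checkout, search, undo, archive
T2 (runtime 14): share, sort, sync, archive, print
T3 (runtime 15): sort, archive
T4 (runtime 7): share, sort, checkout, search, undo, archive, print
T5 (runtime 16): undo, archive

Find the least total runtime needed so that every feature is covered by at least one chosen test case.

21

T2, T4 cover every feature at runtime 14 + 7 = 21.
Any cover uses at least 2 test cases; among all covering selections none totals below 21.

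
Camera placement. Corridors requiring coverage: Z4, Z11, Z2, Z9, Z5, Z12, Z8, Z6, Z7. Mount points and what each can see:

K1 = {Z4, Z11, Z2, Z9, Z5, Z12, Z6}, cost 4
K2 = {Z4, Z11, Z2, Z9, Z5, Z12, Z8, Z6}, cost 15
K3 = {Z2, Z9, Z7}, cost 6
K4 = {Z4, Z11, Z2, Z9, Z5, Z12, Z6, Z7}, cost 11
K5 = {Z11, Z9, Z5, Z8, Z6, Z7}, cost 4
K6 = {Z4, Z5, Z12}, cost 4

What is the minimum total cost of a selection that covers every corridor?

8

K1, K5 cover every corridor at cost 4 + 4 = 8.
Any cover uses at least 2 camera mounts; among all covering selections none totals below 8.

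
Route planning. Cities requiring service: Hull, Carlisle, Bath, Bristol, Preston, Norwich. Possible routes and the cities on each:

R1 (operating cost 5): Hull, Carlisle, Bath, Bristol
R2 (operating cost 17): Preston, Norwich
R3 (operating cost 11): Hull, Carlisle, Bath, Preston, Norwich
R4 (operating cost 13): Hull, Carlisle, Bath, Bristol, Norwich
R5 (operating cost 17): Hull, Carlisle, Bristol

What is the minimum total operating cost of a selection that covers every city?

R1, R3 cover every city at operating cost 5 + 11 = 16.
Any cover uses at least 2 routes; among all covering selections none totals below 16.

16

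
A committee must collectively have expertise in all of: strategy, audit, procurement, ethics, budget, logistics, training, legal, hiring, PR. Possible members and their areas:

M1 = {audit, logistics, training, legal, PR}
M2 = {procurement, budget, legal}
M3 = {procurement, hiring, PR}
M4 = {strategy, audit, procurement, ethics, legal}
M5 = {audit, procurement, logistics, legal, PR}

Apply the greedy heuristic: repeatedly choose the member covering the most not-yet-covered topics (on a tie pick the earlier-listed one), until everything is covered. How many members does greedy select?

Pick 1: M1 covers 5 new topics (audit, logistics, training, legal, PR).
Pick 2: M4 covers 3 new topics (strategy, procurement, ethics).
Pick 3: M2 covers 1 new topics (budget).
Pick 4: M3 covers 1 new topics (hiring).
Greedy uses 4 members.

4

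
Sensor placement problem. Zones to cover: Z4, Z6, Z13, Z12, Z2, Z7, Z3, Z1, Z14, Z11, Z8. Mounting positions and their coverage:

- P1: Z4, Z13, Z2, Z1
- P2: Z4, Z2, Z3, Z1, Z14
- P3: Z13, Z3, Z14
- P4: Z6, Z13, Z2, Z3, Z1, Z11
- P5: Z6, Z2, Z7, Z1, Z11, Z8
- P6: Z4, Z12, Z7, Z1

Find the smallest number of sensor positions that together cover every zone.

P3, P5, P6 together cover {Z4, Z6, Z13, Z12, Z2, Z7, Z3, Z1, Z14, Z11, Z8} — every zone.
No 2 of the 6 sensor positions cover everything (all 15 pairs fall short), so 3 is minimum.
Greedy (largest uncovered first) would take P4, P6, P2, P5 — 4 sensor positions — but 3 suffice.

3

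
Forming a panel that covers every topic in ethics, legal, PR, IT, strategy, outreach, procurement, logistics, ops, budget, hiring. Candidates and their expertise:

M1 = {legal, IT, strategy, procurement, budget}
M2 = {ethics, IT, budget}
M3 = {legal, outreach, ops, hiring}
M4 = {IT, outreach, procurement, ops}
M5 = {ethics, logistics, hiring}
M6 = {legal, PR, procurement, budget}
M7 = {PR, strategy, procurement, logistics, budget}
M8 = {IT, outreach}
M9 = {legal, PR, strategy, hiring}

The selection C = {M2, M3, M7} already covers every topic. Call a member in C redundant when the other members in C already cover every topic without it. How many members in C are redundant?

Drop M2: ethics, IT uncovered — not redundant.
Drop M3: legal, outreach, ops, hiring uncovered — not redundant.
Drop M7: PR, strategy, procurement, logistics uncovered — not redundant.
None of the members in C is redundant.

0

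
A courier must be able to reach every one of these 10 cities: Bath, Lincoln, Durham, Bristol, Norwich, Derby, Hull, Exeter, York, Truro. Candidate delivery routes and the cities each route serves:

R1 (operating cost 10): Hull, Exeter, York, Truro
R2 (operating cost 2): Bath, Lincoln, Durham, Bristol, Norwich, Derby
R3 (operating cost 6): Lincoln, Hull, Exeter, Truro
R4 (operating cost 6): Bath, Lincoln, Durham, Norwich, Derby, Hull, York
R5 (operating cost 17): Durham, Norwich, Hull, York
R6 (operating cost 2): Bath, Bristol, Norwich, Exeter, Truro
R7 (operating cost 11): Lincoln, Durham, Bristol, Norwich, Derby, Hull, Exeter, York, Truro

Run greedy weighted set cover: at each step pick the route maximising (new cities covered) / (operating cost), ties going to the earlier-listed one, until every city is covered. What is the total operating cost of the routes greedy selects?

Pick 1: R2 adds 6 new (Bath, Lincoln, Durham, Bristol, Norwich, Derby) at operating cost 2 (ratio 6/2).
Pick 2: R6 adds 2 new (Exeter, Truro) at operating cost 2 (ratio 2/2).
Pick 3: R4 adds 2 new (Hull, York) at operating cost 6 (ratio 2/6).
Greedy total operating cost: 2 + 2 + 6 = 10. (The true optimum is 8, so greedy overshoots here.)

10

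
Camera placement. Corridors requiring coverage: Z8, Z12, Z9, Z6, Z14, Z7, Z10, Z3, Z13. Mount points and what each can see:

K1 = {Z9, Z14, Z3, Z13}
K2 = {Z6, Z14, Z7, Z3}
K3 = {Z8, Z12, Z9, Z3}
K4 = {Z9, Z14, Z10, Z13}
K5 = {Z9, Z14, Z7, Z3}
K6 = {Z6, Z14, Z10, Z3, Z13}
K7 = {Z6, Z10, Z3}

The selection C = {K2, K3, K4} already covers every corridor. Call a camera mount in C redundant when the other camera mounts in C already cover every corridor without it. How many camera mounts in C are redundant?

Drop K2: Z6, Z7 uncovered — not redundant.
Drop K3: Z8, Z12 uncovered — not redundant.
Drop K4: Z10, Z13 uncovered — not redundant.
None of the camera mounts in C is redundant.

0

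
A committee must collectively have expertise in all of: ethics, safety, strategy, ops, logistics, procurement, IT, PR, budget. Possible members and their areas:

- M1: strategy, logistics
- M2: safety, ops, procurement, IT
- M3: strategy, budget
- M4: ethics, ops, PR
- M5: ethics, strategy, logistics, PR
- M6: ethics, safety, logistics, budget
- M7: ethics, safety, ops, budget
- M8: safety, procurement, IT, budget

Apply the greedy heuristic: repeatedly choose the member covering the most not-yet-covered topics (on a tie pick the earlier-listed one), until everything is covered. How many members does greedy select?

3

Pick 1: M2 covers 4 new topics (safety, ops, procurement, IT).
Pick 2: M5 covers 4 new topics (ethics, strategy, logistics, PR).
Pick 3: M3 covers 1 new topics (budget).
Greedy uses 3 members.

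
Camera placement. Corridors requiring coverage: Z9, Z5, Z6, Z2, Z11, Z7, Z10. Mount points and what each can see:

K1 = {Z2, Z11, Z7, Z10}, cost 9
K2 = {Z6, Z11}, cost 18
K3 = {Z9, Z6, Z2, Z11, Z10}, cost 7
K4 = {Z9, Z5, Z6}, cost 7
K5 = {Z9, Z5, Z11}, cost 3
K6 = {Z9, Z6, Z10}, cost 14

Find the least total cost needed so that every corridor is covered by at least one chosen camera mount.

16

K1, K4 cover every corridor at cost 9 + 7 = 16.
Any cover uses at least 2 camera mounts; among all covering selections none totals below 16.
Greedy by coverage-per-cost would pick K5, K3, K1 for 19 — worse than the optimum 16.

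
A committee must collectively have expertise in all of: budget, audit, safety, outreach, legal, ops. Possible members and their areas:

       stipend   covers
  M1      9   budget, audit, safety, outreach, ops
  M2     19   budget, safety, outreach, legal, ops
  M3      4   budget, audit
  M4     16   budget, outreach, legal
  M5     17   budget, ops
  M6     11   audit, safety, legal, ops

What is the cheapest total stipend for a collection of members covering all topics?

20

M1, M6 cover every topic at stipend 9 + 11 = 20.
Any cover uses at least 2 members; among all covering selections none totals below 20.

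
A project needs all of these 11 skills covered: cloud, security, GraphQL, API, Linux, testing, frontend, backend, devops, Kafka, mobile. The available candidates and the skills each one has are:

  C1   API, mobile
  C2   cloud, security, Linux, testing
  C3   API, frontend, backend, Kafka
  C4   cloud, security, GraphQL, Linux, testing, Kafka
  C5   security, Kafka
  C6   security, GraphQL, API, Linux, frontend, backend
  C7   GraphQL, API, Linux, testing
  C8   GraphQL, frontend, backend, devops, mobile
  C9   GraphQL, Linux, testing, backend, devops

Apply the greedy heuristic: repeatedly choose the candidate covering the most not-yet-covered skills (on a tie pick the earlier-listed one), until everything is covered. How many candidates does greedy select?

Pick 1: C4 covers 6 new skills (cloud, security, GraphQL, Linux, testing, Kafka).
Pick 2: C8 covers 4 new skills (frontend, backend, devops, mobile).
Pick 3: C1 covers 1 new skills (API).
Greedy uses 3 candidates.

3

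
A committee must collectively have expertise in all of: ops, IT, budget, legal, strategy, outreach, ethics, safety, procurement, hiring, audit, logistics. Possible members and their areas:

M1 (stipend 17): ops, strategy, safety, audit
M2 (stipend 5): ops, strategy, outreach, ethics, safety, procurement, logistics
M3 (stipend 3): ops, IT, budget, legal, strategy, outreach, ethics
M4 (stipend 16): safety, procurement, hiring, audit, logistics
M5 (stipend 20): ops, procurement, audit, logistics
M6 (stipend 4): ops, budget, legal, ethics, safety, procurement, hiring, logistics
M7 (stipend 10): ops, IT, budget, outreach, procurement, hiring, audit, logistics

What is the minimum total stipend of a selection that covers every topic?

M3, M6, M7 cover every topic at stipend 3 + 4 + 10 = 17.
Any cover uses at least 2 members; among all covering selections none totals below 17.

17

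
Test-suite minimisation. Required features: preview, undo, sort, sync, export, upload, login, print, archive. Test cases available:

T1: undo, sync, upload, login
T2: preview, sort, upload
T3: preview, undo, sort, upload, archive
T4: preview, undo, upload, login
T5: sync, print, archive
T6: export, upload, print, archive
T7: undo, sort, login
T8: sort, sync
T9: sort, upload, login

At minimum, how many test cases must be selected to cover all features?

T1, T2, T6 together cover {preview, undo, sort, sync, export, upload, login, print, archive} — every feature.
No 2 of the 9 test cases cover everything (all 36 pairs fall short), so 3 is minimum.

3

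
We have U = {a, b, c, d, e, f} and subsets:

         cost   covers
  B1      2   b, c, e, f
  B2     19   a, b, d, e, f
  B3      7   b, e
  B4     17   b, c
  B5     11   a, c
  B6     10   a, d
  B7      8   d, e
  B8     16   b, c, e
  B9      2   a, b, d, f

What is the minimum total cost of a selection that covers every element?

B1, B9 cover every element at cost 2 + 2 = 4.
Any cover uses at least 2 sets; among all covering selections none totals below 4.

4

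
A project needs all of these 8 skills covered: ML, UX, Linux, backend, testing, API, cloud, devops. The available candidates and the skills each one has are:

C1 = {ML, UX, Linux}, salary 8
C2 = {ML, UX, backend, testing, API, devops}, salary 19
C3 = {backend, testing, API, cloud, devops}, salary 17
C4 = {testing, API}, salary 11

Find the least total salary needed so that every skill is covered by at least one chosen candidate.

25

C1, C3 cover every skill at salary 8 + 17 = 25.
Any cover uses at least 2 candidates; among all covering selections none totals below 25.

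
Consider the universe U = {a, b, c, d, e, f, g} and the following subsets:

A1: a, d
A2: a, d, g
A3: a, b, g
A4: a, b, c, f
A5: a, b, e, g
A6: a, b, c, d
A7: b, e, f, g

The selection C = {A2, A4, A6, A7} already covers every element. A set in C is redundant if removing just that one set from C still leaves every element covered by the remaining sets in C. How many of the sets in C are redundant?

Drop A2: the rest still cover every element — redundant.
Drop A4: the rest still cover every element — redundant.
Drop A6: the rest still cover every element — redundant.
Drop A7: e uncovered — not redundant.
3 redundant: A2, A4, A6.

3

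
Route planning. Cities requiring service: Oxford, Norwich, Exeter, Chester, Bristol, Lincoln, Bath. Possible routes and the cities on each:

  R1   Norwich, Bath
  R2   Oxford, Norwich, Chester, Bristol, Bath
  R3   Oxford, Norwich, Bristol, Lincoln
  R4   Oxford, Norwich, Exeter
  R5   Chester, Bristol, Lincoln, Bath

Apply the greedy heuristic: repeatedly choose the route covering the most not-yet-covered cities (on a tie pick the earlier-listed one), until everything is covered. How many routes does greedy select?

3

Pick 1: R2 covers 5 new cities (Oxford, Norwich, Chester, Bristol, Bath).
Pick 2: R3 covers 1 new cities (Lincoln).
Pick 3: R4 covers 1 new cities (Exeter).
Greedy uses 3 routes. (The true minimum is 2.)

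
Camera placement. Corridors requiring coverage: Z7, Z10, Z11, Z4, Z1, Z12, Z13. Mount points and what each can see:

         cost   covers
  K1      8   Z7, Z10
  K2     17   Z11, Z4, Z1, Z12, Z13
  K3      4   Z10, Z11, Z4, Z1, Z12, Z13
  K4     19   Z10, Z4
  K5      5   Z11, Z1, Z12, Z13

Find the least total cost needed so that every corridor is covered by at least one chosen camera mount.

K1, K3 cover every corridor at cost 8 + 4 = 12.
Any cover uses at least 2 camera mounts; among all covering selections none totals below 12.

12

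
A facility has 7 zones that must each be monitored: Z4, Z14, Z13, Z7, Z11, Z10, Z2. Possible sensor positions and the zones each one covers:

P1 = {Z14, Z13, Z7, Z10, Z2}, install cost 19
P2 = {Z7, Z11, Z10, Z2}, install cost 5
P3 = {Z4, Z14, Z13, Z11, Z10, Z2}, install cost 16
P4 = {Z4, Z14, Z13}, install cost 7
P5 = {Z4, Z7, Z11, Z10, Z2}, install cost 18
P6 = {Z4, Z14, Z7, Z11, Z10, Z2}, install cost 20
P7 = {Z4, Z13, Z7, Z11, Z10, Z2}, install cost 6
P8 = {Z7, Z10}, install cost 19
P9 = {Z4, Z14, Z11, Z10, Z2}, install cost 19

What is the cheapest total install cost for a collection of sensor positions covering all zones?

P2, P4 cover every zone at install cost 5 + 7 = 12.
Any cover uses at least 2 sensor positions; among all covering selections none totals below 12.

12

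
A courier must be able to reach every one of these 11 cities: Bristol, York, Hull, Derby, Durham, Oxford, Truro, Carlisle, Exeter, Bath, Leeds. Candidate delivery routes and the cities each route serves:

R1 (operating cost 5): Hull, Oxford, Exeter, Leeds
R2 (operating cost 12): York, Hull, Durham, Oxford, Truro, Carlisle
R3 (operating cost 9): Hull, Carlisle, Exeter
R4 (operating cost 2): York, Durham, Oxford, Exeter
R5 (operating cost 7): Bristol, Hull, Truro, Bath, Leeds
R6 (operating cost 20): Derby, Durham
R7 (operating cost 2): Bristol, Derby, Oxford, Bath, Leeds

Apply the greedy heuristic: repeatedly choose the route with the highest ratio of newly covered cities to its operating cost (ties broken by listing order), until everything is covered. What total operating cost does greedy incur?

Pick 1: R7 adds 5 new (Bristol, Derby, Oxford, Bath, Leeds) at operating cost 2 (ratio 5/2).
Pick 2: R4 adds 3 new (York, Durham, Exeter) at operating cost 2 (ratio 3/2).
Pick 3: R5 adds 2 new (Hull, Truro) at operating cost 7 (ratio 2/7).
Pick 4: R3 adds 1 new (Carlisle) at operating cost 9 (ratio 1/9).
Greedy total operating cost: 2 + 2 + 7 + 9 = 20. (The true optimum is 16, so greedy overshoots here.)

20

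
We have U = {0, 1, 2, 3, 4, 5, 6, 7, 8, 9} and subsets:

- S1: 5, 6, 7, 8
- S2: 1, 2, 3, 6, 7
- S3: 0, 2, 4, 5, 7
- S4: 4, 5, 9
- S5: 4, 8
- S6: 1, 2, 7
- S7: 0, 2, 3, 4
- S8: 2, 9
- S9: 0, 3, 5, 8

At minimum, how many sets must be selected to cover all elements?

3

S2, S4, S9 together cover {0, 1, 2, 3, 4, 5, 6, 7, 8, 9} — every element.
No 2 of the 9 sets cover everything (all 36 pairs fall short), so 3 is minimum.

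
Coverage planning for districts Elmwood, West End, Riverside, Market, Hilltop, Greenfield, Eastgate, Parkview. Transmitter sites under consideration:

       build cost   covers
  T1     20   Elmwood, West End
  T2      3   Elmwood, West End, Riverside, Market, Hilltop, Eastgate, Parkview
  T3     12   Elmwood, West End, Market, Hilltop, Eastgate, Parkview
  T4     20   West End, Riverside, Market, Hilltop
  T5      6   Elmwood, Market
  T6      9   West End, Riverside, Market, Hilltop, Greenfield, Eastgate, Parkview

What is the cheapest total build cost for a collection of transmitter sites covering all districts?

12

T2, T6 cover every district at build cost 3 + 9 = 12.
Any cover uses at least 2 transmitter sites; among all covering selections none totals below 12.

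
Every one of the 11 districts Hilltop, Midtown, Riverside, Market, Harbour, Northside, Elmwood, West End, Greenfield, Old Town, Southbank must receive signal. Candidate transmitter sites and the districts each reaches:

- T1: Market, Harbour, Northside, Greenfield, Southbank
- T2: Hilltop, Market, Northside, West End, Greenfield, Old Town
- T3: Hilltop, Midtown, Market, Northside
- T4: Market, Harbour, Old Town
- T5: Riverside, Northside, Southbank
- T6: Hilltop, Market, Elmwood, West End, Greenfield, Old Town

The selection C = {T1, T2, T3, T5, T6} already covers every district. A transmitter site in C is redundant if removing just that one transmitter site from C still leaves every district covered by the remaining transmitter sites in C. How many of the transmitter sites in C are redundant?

1

Drop T1: Harbour uncovered — not redundant.
Drop T2: the rest still cover every district — redundant.
Drop T3: Midtown uncovered — not redundant.
Drop T5: Riverside uncovered — not redundant.
Drop T6: Elmwood uncovered — not redundant.
1 redundant: T2.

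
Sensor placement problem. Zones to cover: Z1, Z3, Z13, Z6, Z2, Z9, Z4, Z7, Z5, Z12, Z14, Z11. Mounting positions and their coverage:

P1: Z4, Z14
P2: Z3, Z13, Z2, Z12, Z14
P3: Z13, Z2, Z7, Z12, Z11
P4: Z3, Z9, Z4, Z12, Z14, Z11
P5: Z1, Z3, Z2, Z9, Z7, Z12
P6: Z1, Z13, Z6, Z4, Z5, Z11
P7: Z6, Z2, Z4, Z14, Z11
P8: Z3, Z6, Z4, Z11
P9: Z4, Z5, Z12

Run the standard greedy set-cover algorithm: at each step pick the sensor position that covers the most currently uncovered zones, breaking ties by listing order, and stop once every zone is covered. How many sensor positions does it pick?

3

Pick 1: P4 covers 6 new zones (Z3, Z9, Z4, Z12, Z14, Z11).
Pick 2: P6 covers 4 new zones (Z1, Z13, Z6, Z5).
Pick 3: P3 covers 2 new zones (Z2, Z7).
Greedy uses 3 sensor positions.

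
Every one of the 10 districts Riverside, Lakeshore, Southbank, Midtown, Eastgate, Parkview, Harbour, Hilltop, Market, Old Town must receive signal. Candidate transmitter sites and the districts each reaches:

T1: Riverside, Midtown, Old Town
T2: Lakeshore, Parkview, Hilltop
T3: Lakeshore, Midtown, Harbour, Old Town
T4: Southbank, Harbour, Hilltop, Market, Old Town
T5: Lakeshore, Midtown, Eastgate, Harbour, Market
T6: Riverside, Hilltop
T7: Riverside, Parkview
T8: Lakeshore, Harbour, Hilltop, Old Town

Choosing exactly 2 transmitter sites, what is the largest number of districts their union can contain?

Choosing T4, T5 covers {Lakeshore, Southbank, Midtown, Eastgate, Harbour, Hilltop, Market, Old Town} — 8 districts.
No choice of 2 transmitter sites does better; here Riverside, Parkview are left uncovered.

8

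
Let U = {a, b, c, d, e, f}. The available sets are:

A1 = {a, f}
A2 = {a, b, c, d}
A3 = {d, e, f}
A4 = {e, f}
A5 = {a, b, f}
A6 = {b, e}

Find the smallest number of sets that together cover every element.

2

A2, A3 together cover {a, b, c, d, e, f} — every element.
No single set contains all 6 elements, so 2 is optimal.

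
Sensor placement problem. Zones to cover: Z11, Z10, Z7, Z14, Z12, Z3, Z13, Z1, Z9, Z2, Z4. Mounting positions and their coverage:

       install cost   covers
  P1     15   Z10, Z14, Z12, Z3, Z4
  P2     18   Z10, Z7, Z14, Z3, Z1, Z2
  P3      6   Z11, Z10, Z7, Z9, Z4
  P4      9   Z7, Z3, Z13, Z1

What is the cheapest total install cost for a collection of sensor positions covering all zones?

P1, P2, P3, P4 cover every zone at install cost 15 + 18 + 6 + 9 = 48.
Any cover uses at least 4 sensor positions; among all covering selections none totals below 48.

48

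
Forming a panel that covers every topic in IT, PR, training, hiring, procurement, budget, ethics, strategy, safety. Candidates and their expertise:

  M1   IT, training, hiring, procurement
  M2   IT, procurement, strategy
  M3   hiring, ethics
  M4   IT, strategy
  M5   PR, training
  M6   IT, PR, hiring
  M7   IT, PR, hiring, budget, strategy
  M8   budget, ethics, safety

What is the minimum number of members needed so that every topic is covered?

3

M1, M7, M8 together cover {IT, PR, training, hiring, procurement, budget, ethics, strategy, safety} — every topic.
No 2 of the 8 members cover everything (all 28 pairs fall short), so 3 is minimum.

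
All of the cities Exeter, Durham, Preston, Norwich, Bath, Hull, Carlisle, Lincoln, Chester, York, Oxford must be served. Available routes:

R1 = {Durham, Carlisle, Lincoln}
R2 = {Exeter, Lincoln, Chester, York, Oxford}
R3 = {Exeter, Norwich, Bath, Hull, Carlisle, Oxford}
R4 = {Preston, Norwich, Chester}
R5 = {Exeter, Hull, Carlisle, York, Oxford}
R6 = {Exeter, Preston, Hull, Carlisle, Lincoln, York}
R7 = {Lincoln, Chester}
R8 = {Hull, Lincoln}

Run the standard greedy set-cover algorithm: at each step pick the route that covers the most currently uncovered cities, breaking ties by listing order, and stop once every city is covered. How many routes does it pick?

4

Pick 1: R3 covers 6 new cities (Exeter, Norwich, Bath, Hull, Carlisle, Oxford).
Pick 2: R2 covers 3 new cities (Lincoln, Chester, York).
Pick 3: R1 covers 1 new cities (Durham).
Pick 4: R4 covers 1 new cities (Preston).
Greedy uses 4 routes.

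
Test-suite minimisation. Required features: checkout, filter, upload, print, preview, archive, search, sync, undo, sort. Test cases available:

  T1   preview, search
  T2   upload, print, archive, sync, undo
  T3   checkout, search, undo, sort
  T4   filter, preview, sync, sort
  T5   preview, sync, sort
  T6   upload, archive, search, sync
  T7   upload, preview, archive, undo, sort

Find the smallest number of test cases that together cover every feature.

3

T2, T3, T4 together cover {checkout, filter, upload, print, preview, archive, search, sync, undo, sort} — every feature.
No 2 of the 7 test cases cover everything (all 21 pairs fall short), so 3 is minimum.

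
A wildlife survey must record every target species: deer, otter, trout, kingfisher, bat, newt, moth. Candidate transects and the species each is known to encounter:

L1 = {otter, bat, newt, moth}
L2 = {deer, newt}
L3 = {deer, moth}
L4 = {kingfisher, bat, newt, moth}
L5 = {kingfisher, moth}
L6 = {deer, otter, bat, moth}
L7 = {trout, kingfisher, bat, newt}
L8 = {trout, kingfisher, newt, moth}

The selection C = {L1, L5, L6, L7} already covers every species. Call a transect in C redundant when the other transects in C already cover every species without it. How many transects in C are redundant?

Drop L1: the rest still cover every species — redundant.
Drop L5: the rest still cover every species — redundant.
Drop L6: deer uncovered — not redundant.
Drop L7: trout uncovered — not redundant.
2 redundant: L1, L5.

2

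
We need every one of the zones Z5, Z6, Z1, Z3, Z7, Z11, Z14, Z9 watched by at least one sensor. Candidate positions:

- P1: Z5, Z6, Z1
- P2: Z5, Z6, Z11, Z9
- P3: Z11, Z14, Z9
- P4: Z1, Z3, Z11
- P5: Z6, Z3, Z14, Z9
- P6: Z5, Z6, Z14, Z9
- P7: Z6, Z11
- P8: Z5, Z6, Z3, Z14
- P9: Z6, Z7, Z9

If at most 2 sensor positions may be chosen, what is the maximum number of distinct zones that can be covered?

Choosing P4, P6 covers {Z5, Z6, Z1, Z3, Z11, Z14, Z9} — 7 zones.
No choice of 2 sensor positions does better; here Z7 is left uncovered.

7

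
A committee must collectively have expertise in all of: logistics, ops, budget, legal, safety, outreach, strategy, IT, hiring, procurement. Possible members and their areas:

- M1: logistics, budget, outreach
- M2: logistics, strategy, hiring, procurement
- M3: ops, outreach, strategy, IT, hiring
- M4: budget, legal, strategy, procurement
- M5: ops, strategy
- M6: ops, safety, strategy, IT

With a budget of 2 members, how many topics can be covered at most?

Choosing M3, M4 covers {ops, budget, legal, outreach, strategy, IT, hiring, procurement} — 8 topics.
No choice of 2 members does better; here logistics, safety are left uncovered.

8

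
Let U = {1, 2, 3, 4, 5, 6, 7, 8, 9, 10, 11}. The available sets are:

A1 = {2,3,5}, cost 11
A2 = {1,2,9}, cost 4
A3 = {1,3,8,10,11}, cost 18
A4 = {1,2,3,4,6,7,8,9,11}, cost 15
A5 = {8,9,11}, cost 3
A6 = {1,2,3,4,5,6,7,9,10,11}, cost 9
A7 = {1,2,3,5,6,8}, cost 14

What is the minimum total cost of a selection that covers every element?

A5, A6 cover every element at cost 3 + 9 = 12.
Any cover uses at least 2 sets; among all covering selections none totals below 12.

12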